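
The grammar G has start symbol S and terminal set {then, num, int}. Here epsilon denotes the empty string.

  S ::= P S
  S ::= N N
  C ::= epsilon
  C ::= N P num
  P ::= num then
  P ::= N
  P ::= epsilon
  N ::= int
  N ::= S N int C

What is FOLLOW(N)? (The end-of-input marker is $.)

FIRST(S): from S::=P S we get {int, num}; from S::=N N we get {int, num}. So FIRST(S) = {int, num}.
FIRST(N): from N::=int we get {int}; from N::=S N int C we get {int, num}. So FIRST(N) = {int, num}.
FIRST(C): from C::=epsilon we get {epsilon}; from C::=N P num we get {int, num}. So FIRST(C) = {epsilon, int, num}.
FIRST(P): from P::=num then we get {num}; from P::=N we get {int, num}; from P::=epsilon we get {epsilon}. So FIRST(P) = {epsilon, int, num}.
FOLLOW(S) includes $ since S is the start symbol.
FOLLOW(S): in S::=P S, the suffix after S is empty (adds nothing new); in N::=S N int C, S is followed by N int C with FIRST {int, num}. Thus FOLLOW(S) = {$, int, num}.
FOLLOW(P): in S::=P S, P is followed by S with FIRST {int, num}; in C::=N P num, P is followed by num with FIRST {num}. Thus FOLLOW(P) = {int, num}.
FOLLOW(N): in S::=N N (occurrence 1), N is followed by N with FIRST {int, num}; in S::=N N (occurrence 2), the suffix after N is empty, so FOLLOW(N) ⊇ FOLLOW(S) = {$, int, num}; in C::=N P num, N is followed by P num with FIRST {int, num}; in P::=N, the suffix after N is empty, so FOLLOW(N) ⊇ FOLLOW(P) = {int, num}; in N::=S N int C, N is followed by int C with FIRST {int}. Thus FOLLOW(N) = {$, int, num}.
FOLLOW(C): in N::=S N int C, the suffix after C is empty, so FOLLOW(C) ⊇ FOLLOW(N) = {$, int, num}. Thus FOLLOW(C) = {$, int, num}.

{$, int, num}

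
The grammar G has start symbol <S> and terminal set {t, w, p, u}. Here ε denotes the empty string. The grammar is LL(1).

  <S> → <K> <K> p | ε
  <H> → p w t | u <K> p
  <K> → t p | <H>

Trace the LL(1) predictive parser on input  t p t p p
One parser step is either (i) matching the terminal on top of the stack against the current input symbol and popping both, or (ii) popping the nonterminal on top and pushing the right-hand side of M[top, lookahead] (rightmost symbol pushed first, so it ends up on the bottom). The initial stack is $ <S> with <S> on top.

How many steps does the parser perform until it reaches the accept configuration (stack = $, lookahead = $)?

8

step 1: stack=$ <S>  input=t p t p p $  — expand <S> → <K> <K> p
step 2: stack=$ p <K> <K>  input=t p t p p $  — expand <K> → t p
step 3: stack=$ p <K> p t  input=t p t p p $  — match t
step 4: stack=$ p <K> p  input=p t p p $  — match p
step 5: stack=$ p <K>  input=t p p $  — expand <K> → t p
step 6: stack=$ p p t  input=t p p $  — match t
step 7: stack=$ p p  input=p p $  — match p
step 8: stack=$ p  input=p $  — match p
Accept reached after 8 steps.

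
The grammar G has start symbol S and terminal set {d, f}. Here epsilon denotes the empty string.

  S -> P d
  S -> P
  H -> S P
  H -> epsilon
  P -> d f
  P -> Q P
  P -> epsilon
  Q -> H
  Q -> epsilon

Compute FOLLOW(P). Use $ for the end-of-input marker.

FIRST(S): from S->P d we get {d}; from S->P we get {epsilon, d}. So FIRST(S) = {epsilon, d}.
FIRST(H): from H->S P we get {epsilon, d}; from H->epsilon we get {epsilon}. So FIRST(H) = {epsilon, d}.
FIRST(Q): from Q->H we get {epsilon, d}; from Q->epsilon we get {epsilon}. So FIRST(Q) = {epsilon, d}.
FIRST(P): from P->d f we get {d}; from P->Q P we get {epsilon, d}; from P->epsilon we get {epsilon}. So FIRST(P) = {epsilon, d}.
FOLLOW(S) includes $ since S is the start symbol.
FOLLOW(S): in H->S P, S is followed by P with FIRST {epsilon, d}; in H->S P, the suffix after S is nullable, so FOLLOW(S) ⊇ FOLLOW(H) = {$, d}. Thus FOLLOW(S) = {$, d}.
FOLLOW(H): in Q->H, the suffix after H is empty, so FOLLOW(H) ⊇ FOLLOW(Q) = {$, d}. Thus FOLLOW(H) = {$, d}.
FOLLOW(P): in S->P d, P is followed by d with FIRST {d}; in S->P, the suffix after P is empty, so FOLLOW(P) ⊇ FOLLOW(S) = {$, d}; in H->S P, the suffix after P is empty, so FOLLOW(P) ⊇ FOLLOW(H) = {$, d}; in P->Q P, the suffix after P is empty (adds nothing new). Thus FOLLOW(P) = {$, d}.
FOLLOW(Q): in P->Q P, Q is followed by P with FIRST {epsilon, d}; in P->Q P, the suffix after Q is nullable, so FOLLOW(Q) ⊇ FOLLOW(P) = {$, d}. Thus FOLLOW(Q) = {$, d}.

{$, d}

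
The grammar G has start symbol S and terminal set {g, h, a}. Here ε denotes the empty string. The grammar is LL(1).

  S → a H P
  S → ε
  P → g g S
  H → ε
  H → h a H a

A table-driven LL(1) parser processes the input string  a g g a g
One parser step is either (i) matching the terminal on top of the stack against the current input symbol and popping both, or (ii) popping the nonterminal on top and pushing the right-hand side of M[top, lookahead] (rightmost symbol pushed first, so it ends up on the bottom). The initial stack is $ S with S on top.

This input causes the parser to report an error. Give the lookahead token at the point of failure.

$

      Stack    Input        Action
   1  $ S      a g g a g $  expand S → a H P
   2  $ P H a  a g g a g $  match a
   3  $ P H    g g a g $    expand H → ε
   4  $ P      g g a g $    expand P → g g S
   5  $ S g g  g g a g $    match g
   6  $ S g    g a g $      match g
   7  $ S      a g $        expand S → a H P
   8  $ P H a  a g $        match a
   9  $ P H    g $          expand H → ε
  10  $ P      g $          expand P → g g S
  11  $ S g g  g $          match g
  12  $ S g    $            error: top is terminal g but lookahead is $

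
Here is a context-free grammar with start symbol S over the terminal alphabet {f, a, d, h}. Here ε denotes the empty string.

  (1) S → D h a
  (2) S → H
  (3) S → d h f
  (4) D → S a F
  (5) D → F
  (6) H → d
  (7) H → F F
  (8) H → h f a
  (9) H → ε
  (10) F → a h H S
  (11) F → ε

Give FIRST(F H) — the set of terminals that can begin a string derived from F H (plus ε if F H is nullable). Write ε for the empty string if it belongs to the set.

FIRST(F): from F→a h H S we get {a}; from F→ε we get {ε}. So FIRST(F) = {ε, a}.
FIRST(H): from H→d we get {d}; from H→F F we get {ε, a}; from H→h f a we get {h}; from H→ε we get {ε}. So FIRST(H) = {ε, a, d, h}.
FIRST(S): from S→D h a we get {a, d, h}; from S→H we get {ε, a, d, h}; from S→d h f we get {d}. So FIRST(S) = {ε, a, d, h}.
FIRST(D): from D→S a F we get {a, d, h}; from D→F we get {ε, a}. So FIRST(D) = {ε, a, d, h}.
FIRST(F H): take FIRST of each symbol in turn, carrying on past any symbol whose FIRST contains ε; result {ε, a, d, h}.

{ε, a, d, h}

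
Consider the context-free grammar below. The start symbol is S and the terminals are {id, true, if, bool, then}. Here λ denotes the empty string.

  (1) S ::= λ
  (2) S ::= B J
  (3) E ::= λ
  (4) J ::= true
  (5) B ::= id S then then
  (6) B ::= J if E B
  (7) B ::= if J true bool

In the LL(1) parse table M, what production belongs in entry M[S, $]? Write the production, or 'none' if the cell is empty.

FIRST(E) = {λ}
FIRST(J) = {true}
FIRST(B) = {id, if, true}  (via J if E B)
FIRST(S) = {λ, id, if, true}  (via B J)
FOLLOW(S) includes $ since S is the start symbol.
FOLLOW(S): in B::=id S then then, S is followed by then then with FIRST {then}. Thus FOLLOW(S) = {$, then}.
For S ::= λ: FIRST(λ) = {λ}, so it goes in M[S, t] for t ∈ {}; since λ ∈ FIRST, also for every t ∈ FOLLOW(S) = {$, then}.
For S ::= B J: FIRST(B J) = {id, if, true}, so it goes in M[S, t] for t ∈ {id, if, true}.

S ::= λ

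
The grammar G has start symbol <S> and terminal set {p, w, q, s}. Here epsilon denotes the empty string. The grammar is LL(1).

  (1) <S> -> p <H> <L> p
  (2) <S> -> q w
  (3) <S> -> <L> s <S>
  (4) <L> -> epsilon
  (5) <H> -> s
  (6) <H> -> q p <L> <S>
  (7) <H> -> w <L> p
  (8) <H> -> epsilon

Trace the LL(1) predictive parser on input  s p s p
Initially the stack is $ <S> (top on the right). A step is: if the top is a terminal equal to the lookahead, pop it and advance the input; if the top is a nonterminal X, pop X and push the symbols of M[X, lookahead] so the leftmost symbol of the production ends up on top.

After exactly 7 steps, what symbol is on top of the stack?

<L>

step 1: stack=$ <S>  input=s p s p $  — expand <S> -> <L> s <S>
step 2: stack=$ <S> s <L>  input=s p s p $  — expand <L> -> epsilon
step 3: stack=$ <S> s  input=s p s p $  — match s
step 4: stack=$ <S>  input=p s p $  — expand <S> -> p <H> <L> p
step 5: stack=$ p <L> <H> p  input=p s p $  — match p
step 6: stack=$ p <L> <H>  input=s p $  — expand <H> -> s
step 7: stack=$ p <L> s  input=s p $  — match s
Stack after step 7: $ p <L> (top = <L>).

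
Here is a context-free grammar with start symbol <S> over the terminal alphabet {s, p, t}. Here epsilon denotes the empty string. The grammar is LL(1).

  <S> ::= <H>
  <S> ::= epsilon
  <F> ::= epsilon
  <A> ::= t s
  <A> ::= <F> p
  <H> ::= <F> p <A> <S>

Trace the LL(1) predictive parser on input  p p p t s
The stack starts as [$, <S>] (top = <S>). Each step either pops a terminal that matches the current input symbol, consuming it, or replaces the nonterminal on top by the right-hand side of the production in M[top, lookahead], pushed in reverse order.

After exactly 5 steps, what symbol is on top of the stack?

<F>

     Stack            Input        Action
  1  $ <S>            p p p t s $  expand <S> ::= <H>
  2  $ <H>            p p p t s $  expand <H> ::= <F> p <A> <S>
  3  $ <S> <A> p <F>  p p p t s $  expand <F> ::= epsilon
  4  $ <S> <A> p      p p p t s $  match p
  5  $ <S> <A>        p p t s $    expand <A> ::= <F> p
Stack after step 5: $ <S> p <F> (top = <F>).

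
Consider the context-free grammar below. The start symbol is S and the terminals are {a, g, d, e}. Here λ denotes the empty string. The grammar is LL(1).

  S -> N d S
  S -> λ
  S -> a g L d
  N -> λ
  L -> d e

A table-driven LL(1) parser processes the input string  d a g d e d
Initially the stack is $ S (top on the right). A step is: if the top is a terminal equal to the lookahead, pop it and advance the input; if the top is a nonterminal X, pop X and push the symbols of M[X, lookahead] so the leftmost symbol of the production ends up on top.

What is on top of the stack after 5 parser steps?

     Stack      Input          Action
  1  $ S        d a g d e d $  expand S -> N d S
  2  $ S d N    d a g d e d $  expand N -> λ
  3  $ S d      d a g d e d $  match d
  4  $ S        a g d e d $    expand S -> a g L d
  5  $ d L g a  a g d e d $    match a
Stack after step 5: $ d L g (top = g).

g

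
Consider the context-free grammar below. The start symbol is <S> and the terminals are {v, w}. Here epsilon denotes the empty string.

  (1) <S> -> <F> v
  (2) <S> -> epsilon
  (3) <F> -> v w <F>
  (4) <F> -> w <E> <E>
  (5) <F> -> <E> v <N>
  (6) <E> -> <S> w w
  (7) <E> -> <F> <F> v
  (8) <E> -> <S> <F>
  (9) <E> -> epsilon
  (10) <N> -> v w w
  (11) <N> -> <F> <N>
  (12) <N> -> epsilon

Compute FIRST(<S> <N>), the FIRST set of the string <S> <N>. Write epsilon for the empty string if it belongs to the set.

{epsilon, v, w}

FIRST(<S>) = {epsilon, v, w}  (via <F> v)
FIRST(<F>) = {v, w}  (via <E> v <N>)
FIRST(<E>) = {epsilon, v, w}  (via <S> w w, <F> <F> v, <S> <F>)
FIRST(<N>) = {epsilon, v, w}  (via <F> <N>)
FIRST(<S> <N>): take FIRST of each symbol in turn, carrying on past any symbol whose FIRST contains epsilon; result {epsilon, v, w}.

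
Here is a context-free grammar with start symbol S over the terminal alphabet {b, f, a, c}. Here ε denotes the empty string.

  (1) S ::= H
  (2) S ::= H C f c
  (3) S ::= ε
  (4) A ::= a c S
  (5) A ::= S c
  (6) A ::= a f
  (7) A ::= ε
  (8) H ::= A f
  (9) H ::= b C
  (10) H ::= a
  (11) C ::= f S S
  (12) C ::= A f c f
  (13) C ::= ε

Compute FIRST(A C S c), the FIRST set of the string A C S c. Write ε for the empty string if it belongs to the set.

FIRST(S): from S::=H we get {a, b, c, f}; from S::=H C f c we get {a, b, c, f}; from S::=ε we get {ε}. So FIRST(S) = {ε, a, b, c, f}.
FIRST(A): from A::=a c S we get {a}; from A::=S c we get {a, b, c, f}; from A::=a f we get {a}; from A::=ε we get {ε}. So FIRST(A) = {ε, a, b, c, f}.
FIRST(H): from H::=A f we get {a, b, c, f}; from H::=b C we get {b}; from H::=a we get {a}. So FIRST(H) = {a, b, c, f}.
FIRST(C): from C::=f S S we get {f}; from C::=A f c f we get {a, b, c, f}; from C::=ε we get {ε}. So FIRST(C) = {ε, a, b, c, f}.
FIRST(A C S c): take FIRST of each symbol in turn, carrying on past any symbol whose FIRST contains ε; result {a, b, c, f}.

{a, b, c, f}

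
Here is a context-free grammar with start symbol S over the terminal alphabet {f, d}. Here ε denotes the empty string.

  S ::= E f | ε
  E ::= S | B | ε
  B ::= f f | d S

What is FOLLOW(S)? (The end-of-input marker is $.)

{$, f}

FIRST(B): from B::=f f we get {f}; from B::=d S we get {d}. So FIRST(B) = {d, f}.
FIRST(S): from S::=E f we get {d, f}; from S::=ε we get {ε}. So FIRST(S) = {ε, d, f}.
FIRST(E): from E::=S we get {ε, d, f}; from E::=B we get {d, f}; from E::=ε we get {ε}. So FIRST(E) = {ε, d, f}.
FOLLOW(S) includes $ since S is the start symbol.
FOLLOW(E): in S::=E f, E is followed by f with FIRST {f}. Thus FOLLOW(E) = {f}.
FOLLOW(B): in E::=B, the suffix after B is empty, so FOLLOW(B) ⊇ FOLLOW(E) = {f}. Thus FOLLOW(B) = {f}.
FOLLOW(S): in E::=S, the suffix after S is empty, so FOLLOW(S) ⊇ FOLLOW(E) = {f}; in B::=d S, the suffix after S is empty, so FOLLOW(S) ⊇ FOLLOW(B) = {f}. Thus FOLLOW(S) = {$, f}.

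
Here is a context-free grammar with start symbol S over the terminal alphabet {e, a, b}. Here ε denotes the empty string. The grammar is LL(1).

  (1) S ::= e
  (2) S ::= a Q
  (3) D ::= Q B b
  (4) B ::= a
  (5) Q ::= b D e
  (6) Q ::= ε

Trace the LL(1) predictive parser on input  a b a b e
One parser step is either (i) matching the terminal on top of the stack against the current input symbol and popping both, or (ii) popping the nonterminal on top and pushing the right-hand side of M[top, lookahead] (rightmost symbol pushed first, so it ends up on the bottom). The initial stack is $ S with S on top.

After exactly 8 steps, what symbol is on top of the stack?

step 1: stack=$ S  input=a b a b e $  — expand S ::= a Q
step 2: stack=$ Q a  input=a b a b e $  — match a
step 3: stack=$ Q  input=b a b e $  — expand Q ::= b D e
step 4: stack=$ e D b  input=b a b e $  — match b
step 5: stack=$ e D  input=a b e $  — expand D ::= Q B b
step 6: stack=$ e b B Q  input=a b e $  — expand Q ::= ε
step 7: stack=$ e b B  input=a b e $  — expand B ::= a
step 8: stack=$ e b a  input=a b e $  — match a
Stack after step 8: $ e b (top = b).

b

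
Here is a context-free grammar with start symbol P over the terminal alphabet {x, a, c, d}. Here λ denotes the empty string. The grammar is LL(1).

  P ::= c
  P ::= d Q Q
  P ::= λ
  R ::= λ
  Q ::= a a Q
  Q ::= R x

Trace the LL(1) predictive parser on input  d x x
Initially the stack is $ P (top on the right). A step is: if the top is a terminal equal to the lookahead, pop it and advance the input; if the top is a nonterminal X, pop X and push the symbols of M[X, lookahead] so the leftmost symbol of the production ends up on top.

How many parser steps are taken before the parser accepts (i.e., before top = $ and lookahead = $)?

8

step 1: stack=$ P  input=d x x $  — expand P ::= d Q Q
step 2: stack=$ Q Q d  input=d x x $  — match d
step 3: stack=$ Q Q  input=x x $  — expand Q ::= R x
step 4: stack=$ Q x R  input=x x $  — expand R ::= λ
step 5: stack=$ Q x  input=x x $  — match x
step 6: stack=$ Q  input=x $  — expand Q ::= R x
step 7: stack=$ x R  input=x $  — expand R ::= λ
step 8: stack=$ x  input=x $  — match x
Accept reached after 8 steps.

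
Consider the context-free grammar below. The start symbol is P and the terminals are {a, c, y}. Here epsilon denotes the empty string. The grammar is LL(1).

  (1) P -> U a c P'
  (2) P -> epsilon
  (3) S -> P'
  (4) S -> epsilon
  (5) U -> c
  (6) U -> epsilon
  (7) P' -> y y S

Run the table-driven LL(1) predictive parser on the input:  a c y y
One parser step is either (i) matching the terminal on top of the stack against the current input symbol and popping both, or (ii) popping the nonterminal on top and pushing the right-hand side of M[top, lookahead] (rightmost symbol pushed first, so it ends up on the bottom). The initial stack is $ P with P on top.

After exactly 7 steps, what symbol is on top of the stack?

S

step 1: stack=$ P  input=a c y y $  — expand P -> U a c P'
step 2: stack=$ P' c a U  input=a c y y $  — expand U -> epsilon
step 3: stack=$ P' c a  input=a c y y $  — match a
step 4: stack=$ P' c  input=c y y $  — match c
step 5: stack=$ P'  input=y y $  — expand P' -> y y S
step 6: stack=$ S y y  input=y y $  — match y
step 7: stack=$ S y  input=y $  — match y
Stack after step 7: $ S (top = S).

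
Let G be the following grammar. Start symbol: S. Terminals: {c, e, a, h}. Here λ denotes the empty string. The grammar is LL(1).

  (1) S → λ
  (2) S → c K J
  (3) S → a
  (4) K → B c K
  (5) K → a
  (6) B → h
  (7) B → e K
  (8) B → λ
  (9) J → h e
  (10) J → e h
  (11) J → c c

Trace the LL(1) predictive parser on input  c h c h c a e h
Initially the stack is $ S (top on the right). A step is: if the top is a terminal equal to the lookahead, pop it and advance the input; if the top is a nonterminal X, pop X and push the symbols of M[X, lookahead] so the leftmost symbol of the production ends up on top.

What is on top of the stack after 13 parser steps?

      Stack      Input              Action
   1  $ S        c h c h c a e h $  expand S → c K J
   2  $ J K c    c h c h c a e h $  match c
   3  $ J K      h c h c a e h $    expand K → B c K
   4  $ J K c B  h c h c a e h $    expand B → h
   5  $ J K c h  h c h c a e h $    match h
   6  $ J K c    c h c a e h $      match c
   7  $ J K      h c a e h $        expand K → B c K
   8  $ J K c B  h c a e h $        expand B → h
   9  $ J K c h  h c a e h $        match h
  10  $ J K c    c a e h $          match c
  11  $ J K      a e h $            expand K → a
  12  $ J a      a e h $            match a
  13  $ J        e h $              expand J → e h
Stack after step 13: $ h e (top = e).

e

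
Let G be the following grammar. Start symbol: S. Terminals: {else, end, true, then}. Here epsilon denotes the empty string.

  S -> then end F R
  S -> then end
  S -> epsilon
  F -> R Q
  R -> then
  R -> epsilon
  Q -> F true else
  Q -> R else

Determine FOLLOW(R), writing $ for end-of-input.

{$, else, then}

FIRST(S): from S->then end F R we get {then}; from S->then end we get {then}; from S->epsilon we get {epsilon}. So FIRST(S) = {epsilon, then}.
FIRST(R): from R->then we get {then}; from R->epsilon we get {epsilon}. So FIRST(R) = {epsilon, then}.
FIRST(F): from F->R Q we get {else, then}. So FIRST(F) = {else, then}.
FIRST(Q): from Q->F true else we get {else, then}; from Q->R else we get {else, then}. So FIRST(Q) = {else, then}.
FOLLOW(S) includes $ since S is the start symbol.
FOLLOW(S): S appears on no right-hand side. Thus FOLLOW(S) = {$}.
FOLLOW(F): in S->then end F R, F is followed by R with FIRST {epsilon, then}; in S->then end F R, the suffix after F is nullable, so FOLLOW(F) ⊇ FOLLOW(S) = {$}; in Q->F true else, F is followed by true else with FIRST {true}. Thus FOLLOW(F) = {$, then, true}.
FOLLOW(R): in S->then end F R, the suffix after R is empty, so FOLLOW(R) ⊇ FOLLOW(S) = {$}; in F->R Q, R is followed by Q with FIRST {else, then}; in Q->R else, R is followed by else with FIRST {else}. Thus FOLLOW(R) = {$, else, then}.
FOLLOW(Q): in F->R Q, the suffix after Q is empty, so FOLLOW(Q) ⊇ FOLLOW(F) = {$, then, true}. Thus FOLLOW(Q) = {$, then, true}.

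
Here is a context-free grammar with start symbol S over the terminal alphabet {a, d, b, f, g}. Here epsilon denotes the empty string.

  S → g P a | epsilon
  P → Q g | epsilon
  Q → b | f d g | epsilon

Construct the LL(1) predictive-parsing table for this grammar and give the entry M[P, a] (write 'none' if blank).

FIRST(S): from S→g P a we get {g}; from S→epsilon we get {epsilon}. So FIRST(S) = {epsilon, g}.
FIRST(Q): from Q→b we get {b}; from Q→f d g we get {f}; from Q→epsilon we get {epsilon}. So FIRST(Q) = {epsilon, b, f}.
FIRST(P): from P→Q g we get {b, f, g}; from P→epsilon we get {epsilon}. So FIRST(P) = {epsilon, b, f, g}.
FOLLOW(S) includes $ since S is the start symbol.
FOLLOW(P): in S→g P a, P is followed by a with FIRST {a}. Thus FOLLOW(P) = {a}.
For P → Q g: FIRST(Q g) = {b, f, g}, so it goes in M[P, t] for t ∈ {b, f, g}.
For P → epsilon: FIRST(epsilon) = {epsilon}, so it goes in M[P, t] for t ∈ {}; since epsilon ∈ FIRST, also for every t ∈ FOLLOW(P) = {a}.

P → epsilon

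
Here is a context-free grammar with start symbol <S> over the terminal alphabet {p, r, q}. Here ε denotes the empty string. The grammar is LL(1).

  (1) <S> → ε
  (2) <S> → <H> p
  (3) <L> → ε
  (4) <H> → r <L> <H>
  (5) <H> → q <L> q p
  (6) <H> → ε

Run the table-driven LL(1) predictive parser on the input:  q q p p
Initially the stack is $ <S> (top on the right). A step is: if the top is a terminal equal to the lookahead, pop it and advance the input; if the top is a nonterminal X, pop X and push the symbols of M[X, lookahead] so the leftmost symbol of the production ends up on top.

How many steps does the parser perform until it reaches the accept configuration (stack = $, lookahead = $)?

     Stack          Input      Action
  1  $ <S>          q q p p $  expand <S> → <H> p
  2  $ p <H>        q q p p $  expand <H> → q <L> q p
  3  $ p p q <L> q  q q p p $  match q
  4  $ p p q <L>    q p p $    expand <L> → ε
  5  $ p p q        q p p $    match q
  6  $ p p          p p $      match p
  7  $ p            p $        match p
Accept reached after 7 steps.

7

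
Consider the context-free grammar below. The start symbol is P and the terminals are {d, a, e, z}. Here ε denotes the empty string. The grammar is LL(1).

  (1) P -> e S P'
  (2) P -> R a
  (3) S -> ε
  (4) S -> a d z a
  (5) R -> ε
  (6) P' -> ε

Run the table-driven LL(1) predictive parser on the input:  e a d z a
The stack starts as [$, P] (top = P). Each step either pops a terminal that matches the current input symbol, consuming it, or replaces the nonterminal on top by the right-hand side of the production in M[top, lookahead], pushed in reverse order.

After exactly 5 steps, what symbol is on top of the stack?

z

step 1: stack=$ P  input=e a d z a $  — expand P -> e S P'
step 2: stack=$ P' S e  input=e a d z a $  — match e
step 3: stack=$ P' S  input=a d z a $  — expand S -> a d z a
step 4: stack=$ P' a z d a  input=a d z a $  — match a
step 5: stack=$ P' a z d  input=d z a $  — match d
Stack after step 5: $ P' a z (top = z).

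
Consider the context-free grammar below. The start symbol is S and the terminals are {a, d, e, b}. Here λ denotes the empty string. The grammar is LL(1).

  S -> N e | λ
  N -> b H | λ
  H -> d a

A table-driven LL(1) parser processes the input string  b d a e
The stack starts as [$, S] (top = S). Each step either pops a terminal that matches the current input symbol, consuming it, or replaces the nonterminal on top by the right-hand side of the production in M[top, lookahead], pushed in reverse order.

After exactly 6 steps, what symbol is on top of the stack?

step 1: stack=$ S  input=b d a e $  — expand S -> N e
step 2: stack=$ e N  input=b d a e $  — expand N -> b H
step 3: stack=$ e H b  input=b d a e $  — match b
step 4: stack=$ e H  input=d a e $  — expand H -> d a
step 5: stack=$ e a d  input=d a e $  — match d
step 6: stack=$ e a  input=a e $  — match a
Stack after step 6: $ e (top = e).

e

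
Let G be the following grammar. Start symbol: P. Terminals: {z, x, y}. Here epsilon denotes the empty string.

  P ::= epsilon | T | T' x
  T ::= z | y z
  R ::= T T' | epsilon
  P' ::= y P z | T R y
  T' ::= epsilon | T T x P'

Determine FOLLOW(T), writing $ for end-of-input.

FIRST(T) = {y, z}
FIRST(R) = {epsilon, y, z}  (via T T')
FIRST(P') = {y, z}  (via T R y)
FIRST(T') = {epsilon, y, z}  (via T T x P')
FIRST(P) = {epsilon, x, y, z}  (via T, T' x)
FOLLOW(P) includes $ since P is the start symbol.
FOLLOW(P): in P'::=y P z, P is followed by z with FIRST {z}. Thus FOLLOW(P) = {$, z}.
FOLLOW(R): in P'::=T R y, R is followed by y with FIRST {y}. Thus FOLLOW(R) = {y}.
FOLLOW(T): in P::=T, the suffix after T is empty, so FOLLOW(T) ⊇ FOLLOW(P) = {$, z}; in R::=T T', T is followed by T' with FIRST {epsilon, y, z}; in R::=T T', the suffix after T is nullable, so FOLLOW(T) ⊇ FOLLOW(R) = {y}; in P'::=T R y, T is followed by R y with FIRST {y, z}; in T'::=T T x P' (occurrence 1), T is followed by T x P' with FIRST {y, z}; in T'::=T T x P' (occurrence 2), T is followed by x P' with FIRST {x}. Thus FOLLOW(T) = {$, x, y, z}.
FOLLOW(T'): in P::=T' x, T' is followed by x with FIRST {x}; in R::=T T', the suffix after T' is empty, so FOLLOW(T') ⊇ FOLLOW(R) = {y}. Thus FOLLOW(T') = {x, y}.
FOLLOW(P'): in T'::=T T x P', the suffix after P' is empty, so FOLLOW(P') ⊇ FOLLOW(T') = {x, y}. Thus FOLLOW(P') = {x, y}.

{$, x, y, z}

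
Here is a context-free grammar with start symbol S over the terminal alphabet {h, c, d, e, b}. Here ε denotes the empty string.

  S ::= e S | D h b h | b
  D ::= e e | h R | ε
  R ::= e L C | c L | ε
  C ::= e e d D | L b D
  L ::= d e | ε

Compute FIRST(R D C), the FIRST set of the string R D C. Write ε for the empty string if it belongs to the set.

FIRST(D): from D::=e e we get {e}; from D::=h R we get {h}; from D::=ε we get {ε}. So FIRST(D) = {ε, e, h}.
FIRST(R): from R::=e L C we get {e}; from R::=c L we get {c}; from R::=ε we get {ε}. So FIRST(R) = {ε, c, e}.
FIRST(L): from L::=d e we get {d}; from L::=ε we get {ε}. So FIRST(L) = {ε, d}.
FIRST(S): from S::=e S we get {e}; from S::=D h b h we get {e, h}; from S::=b we get {b}. So FIRST(S) = {b, e, h}.
FIRST(C): from C::=e e d D we get {e}; from C::=L b D we get {b, d}. So FIRST(C) = {b, d, e}.
FIRST(R D C): take FIRST of each symbol in turn, carrying on past any symbol whose FIRST contains ε; result {b, c, d, e, h}.

{b, c, d, e, h}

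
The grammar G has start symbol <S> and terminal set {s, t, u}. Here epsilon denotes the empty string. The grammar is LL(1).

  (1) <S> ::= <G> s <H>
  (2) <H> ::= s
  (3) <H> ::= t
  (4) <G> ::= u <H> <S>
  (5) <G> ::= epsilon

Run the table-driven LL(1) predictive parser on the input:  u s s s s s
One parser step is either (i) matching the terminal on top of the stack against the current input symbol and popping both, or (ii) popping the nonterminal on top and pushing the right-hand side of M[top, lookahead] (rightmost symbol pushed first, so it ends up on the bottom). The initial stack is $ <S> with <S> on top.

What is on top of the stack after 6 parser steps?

     Stack              Input          Action
  1  $ <S>              u s s s s s $  expand <S> ::= <G> s <H>
  2  $ <H> s <G>        u s s s s s $  expand <G> ::= u <H> <S>
  3  $ <H> s <S> <H> u  u s s s s s $  match u
  4  $ <H> s <S> <H>    s s s s s $    expand <H> ::= s
  5  $ <H> s <S> s      s s s s s $    match s
  6  $ <H> s <S>        s s s s $      expand <S> ::= <G> s <H>
Stack after step 6: $ <H> s <H> s <G> (top = <G>).

<G>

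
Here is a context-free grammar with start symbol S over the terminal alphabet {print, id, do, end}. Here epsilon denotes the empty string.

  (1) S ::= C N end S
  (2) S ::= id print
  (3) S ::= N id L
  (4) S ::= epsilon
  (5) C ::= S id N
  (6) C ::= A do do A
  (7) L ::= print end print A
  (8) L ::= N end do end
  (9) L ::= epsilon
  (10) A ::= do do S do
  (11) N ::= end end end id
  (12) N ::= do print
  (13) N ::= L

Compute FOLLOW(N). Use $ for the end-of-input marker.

FIRST(A) = {do}
FIRST(S) = {epsilon, do, end, id, print}  (via C N end S, N id L)
FIRST(C) = {do, end, id, print}  (via S id N, A do do A)
FIRST(L) = {epsilon, do, end, print}  (via N end do end)
FIRST(N) = {epsilon, do, end, print}  (via L)
FOLLOW(S) includes $ since S is the start symbol.
FOLLOW(S): in S::=C N end S, the suffix after S is empty (adds nothing new); in C::=S id N, S is followed by id N with FIRST {id}; in A::=do do S do, S is followed by do with FIRST {do}. Thus FOLLOW(S) = {$, do, id}.
FOLLOW(C): in S::=C N end S, C is followed by N end S with FIRST {do, end, print}. Thus FOLLOW(C) = {do, end, print}.
FOLLOW(N): in S::=C N end S, N is followed by end S with FIRST {end}; in S::=N id L, N is followed by id L with FIRST {id}; in C::=S id N, the suffix after N is empty, so FOLLOW(N) ⊇ FOLLOW(C) = {do, end, print}; in L::=N end do end, N is followed by end do end with FIRST {end}. Thus FOLLOW(N) = {do, end, id, print}.
FOLLOW(L): in S::=N id L, the suffix after L is empty, so FOLLOW(L) ⊇ FOLLOW(S) = {$, do, id}; in N::=L, the suffix after L is empty, so FOLLOW(L) ⊇ FOLLOW(N) = {do, end, id, print}. Thus FOLLOW(L) = {$, do, end, id, print}.
FOLLOW(A): in C::=A do do A (occurrence 1), A is followed by do do A with FIRST {do}; in C::=A do do A (occurrence 2), the suffix after A is empty, so FOLLOW(A) ⊇ FOLLOW(C) = {do, end, print}; in L::=print end print A, the suffix after A is empty, so FOLLOW(A) ⊇ FOLLOW(L) = {$, do, end, id, print}. Thus FOLLOW(A) = {$, do, end, id, print}.

{do, end, id, print}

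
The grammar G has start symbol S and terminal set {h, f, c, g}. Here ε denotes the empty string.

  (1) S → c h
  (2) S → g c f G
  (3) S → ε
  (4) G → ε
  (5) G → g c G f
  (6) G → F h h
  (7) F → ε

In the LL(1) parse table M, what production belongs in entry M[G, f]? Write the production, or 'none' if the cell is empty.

FIRST(S) = {ε, c, g}
FIRST(F) = {ε}
FIRST(G) = {ε, g, h}  (via F h h)
FOLLOW(S) includes $ since S is the start symbol.
FOLLOW(S): S appears on no right-hand side. Thus FOLLOW(S) = {$}.
FOLLOW(G): in S→g c f G, the suffix after G is empty, so FOLLOW(G) ⊇ FOLLOW(S) = {$}; in G→g c G f, G is followed by f with FIRST {f}. Thus FOLLOW(G) = {$, f}.
For G → ε: FIRST(ε) = {ε}, so it goes in M[G, t] for t ∈ {}; since ε ∈ FIRST, also for every t ∈ FOLLOW(G) = {$, f}.
For G → g c G f: FIRST(g c G f) = {g}, so it goes in M[G, t] for t ∈ {g}.
For G → F h h: FIRST(F h h) = {h}, so it goes in M[G, t] for t ∈ {h}.

G → ε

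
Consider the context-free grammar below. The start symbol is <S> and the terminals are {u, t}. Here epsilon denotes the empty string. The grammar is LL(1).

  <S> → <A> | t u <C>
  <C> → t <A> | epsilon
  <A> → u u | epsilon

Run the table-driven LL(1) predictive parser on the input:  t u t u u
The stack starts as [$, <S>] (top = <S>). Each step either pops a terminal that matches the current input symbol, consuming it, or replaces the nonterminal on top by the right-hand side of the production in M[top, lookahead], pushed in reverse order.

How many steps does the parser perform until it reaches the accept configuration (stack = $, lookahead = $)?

     Stack      Input        Action
  1  $ <S>      t u t u u $  expand <S> → t u <C>
  2  $ <C> u t  t u t u u $  match t
  3  $ <C> u    u t u u $    match u
  4  $ <C>      t u u $      expand <C> → t <A>
  5  $ <A> t    t u u $      match t
  6  $ <A>      u u $        expand <A> → u u
  7  $ u u      u u $        match u
  8  $ u        u $          match u
Accept reached after 8 steps.

8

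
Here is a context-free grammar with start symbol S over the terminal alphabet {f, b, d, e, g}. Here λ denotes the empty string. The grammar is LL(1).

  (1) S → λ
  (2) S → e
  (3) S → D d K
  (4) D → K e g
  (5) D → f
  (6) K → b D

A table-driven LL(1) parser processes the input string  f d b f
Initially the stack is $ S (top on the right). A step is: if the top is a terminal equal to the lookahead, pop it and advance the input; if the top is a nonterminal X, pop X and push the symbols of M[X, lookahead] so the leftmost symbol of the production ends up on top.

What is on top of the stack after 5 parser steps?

b

     Stack    Input      Action
  1  $ S      f d b f $  expand S → D d K
  2  $ K d D  f d b f $  expand D → f
  3  $ K d f  f d b f $  match f
  4  $ K d    d b f $    match d
  5  $ K      b f $      expand K → b D
Stack after step 5: $ D b (top = b).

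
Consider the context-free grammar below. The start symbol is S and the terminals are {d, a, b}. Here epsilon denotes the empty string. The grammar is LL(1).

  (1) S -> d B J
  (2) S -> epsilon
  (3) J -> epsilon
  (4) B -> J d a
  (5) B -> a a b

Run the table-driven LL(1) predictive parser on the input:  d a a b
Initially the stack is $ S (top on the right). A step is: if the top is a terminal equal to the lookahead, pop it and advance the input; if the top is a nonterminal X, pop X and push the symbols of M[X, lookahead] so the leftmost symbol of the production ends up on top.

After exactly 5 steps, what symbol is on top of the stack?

     Stack      Input      Action
  1  $ S        d a a b $  expand S -> d B J
  2  $ J B d    d a a b $  match d
  3  $ J B      a a b $    expand B -> a a b
  4  $ J b a a  a a b $    match a
  5  $ J b a    a b $      match a
Stack after step 5: $ J b (top = b).

b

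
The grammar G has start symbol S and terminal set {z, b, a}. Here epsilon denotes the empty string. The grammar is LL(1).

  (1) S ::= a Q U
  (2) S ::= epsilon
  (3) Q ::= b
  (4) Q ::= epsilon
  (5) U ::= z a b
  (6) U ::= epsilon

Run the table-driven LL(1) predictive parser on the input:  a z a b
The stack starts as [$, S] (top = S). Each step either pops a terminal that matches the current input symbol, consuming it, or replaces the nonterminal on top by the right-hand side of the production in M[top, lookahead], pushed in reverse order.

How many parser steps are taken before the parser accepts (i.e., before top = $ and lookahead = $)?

     Stack    Input      Action
  1  $ S      a z a b $  expand S ::= a Q U
  2  $ U Q a  a z a b $  match a
  3  $ U Q    z a b $    expand Q ::= epsilon
  4  $ U      z a b $    expand U ::= z a b
  5  $ b a z  z a b $    match z
  6  $ b a    a b $      match a
  7  $ b      b $        match b
Accept reached after 7 steps.

7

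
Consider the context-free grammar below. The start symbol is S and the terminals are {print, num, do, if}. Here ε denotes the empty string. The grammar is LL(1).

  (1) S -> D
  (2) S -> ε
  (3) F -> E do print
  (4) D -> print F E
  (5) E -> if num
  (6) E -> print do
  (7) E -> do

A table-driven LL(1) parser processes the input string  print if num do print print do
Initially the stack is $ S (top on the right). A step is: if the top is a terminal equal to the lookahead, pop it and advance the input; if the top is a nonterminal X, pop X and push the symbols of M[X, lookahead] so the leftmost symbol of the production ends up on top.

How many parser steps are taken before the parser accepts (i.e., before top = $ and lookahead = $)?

step 1: stack=$ S  input=print if num do print print do $  — expand S -> D
step 2: stack=$ D  input=print if num do print print do $  — expand D -> print F E
step 3: stack=$ E F print  input=print if num do print print do $  — match print
step 4: stack=$ E F  input=if num do print print do $  — expand F -> E do print
step 5: stack=$ E print do E  input=if num do print print do $  — expand E -> if num
step 6: stack=$ E print do num if  input=if num do print print do $  — match if
step 7: stack=$ E print do num  input=num do print print do $  — match num
step 8: stack=$ E print do  input=do print print do $  — match do
step 9: stack=$ E print  input=print print do $  — match print
step 10: stack=$ E  input=print do $  — expand E -> print do
step 11: stack=$ do print  input=print do $  — match print
step 12: stack=$ do  input=do $  — match do
Accept reached after 12 steps.

12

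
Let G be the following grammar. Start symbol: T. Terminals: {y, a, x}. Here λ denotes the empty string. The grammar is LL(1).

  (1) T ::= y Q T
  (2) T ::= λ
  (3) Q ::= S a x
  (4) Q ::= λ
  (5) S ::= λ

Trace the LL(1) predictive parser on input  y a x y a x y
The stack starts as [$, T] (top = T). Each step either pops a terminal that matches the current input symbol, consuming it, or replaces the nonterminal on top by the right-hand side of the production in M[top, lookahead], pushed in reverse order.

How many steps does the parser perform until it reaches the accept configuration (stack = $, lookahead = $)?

      Stack      Input            Action
   1  $ T        y a x y a x y $  expand T ::= y Q T
   2  $ T Q y    y a x y a x y $  match y
   3  $ T Q      a x y a x y $    expand Q ::= S a x
   4  $ T x a S  a x y a x y $    expand S ::= λ
   5  $ T x a    a x y a x y $    match a
   6  $ T x      x y a x y $      match x
   7  $ T        y a x y $        expand T ::= y Q T
   8  $ T Q y    y a x y $        match y
   9  $ T Q      a x y $          expand Q ::= S a x
  10  $ T x a S  a x y $          expand S ::= λ
  11  $ T x a    a x y $          match a
  12  $ T x      x y $            match x
  13  $ T        y $              expand T ::= y Q T
  14  $ T Q y    y $              match y
  15  $ T Q      $                expand Q ::= λ
  16  $ T        $                expand T ::= λ
Accept reached after 16 steps.

16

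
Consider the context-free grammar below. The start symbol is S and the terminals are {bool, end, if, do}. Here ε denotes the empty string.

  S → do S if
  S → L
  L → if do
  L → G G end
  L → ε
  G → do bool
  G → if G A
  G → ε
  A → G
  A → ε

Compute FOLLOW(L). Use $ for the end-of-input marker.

{$, if}

FIRST(G): from G→do bool we get {do}; from G→if G A we get {if}; from G→ε we get {ε}. So FIRST(G) = {ε, do, if}.
FIRST(L): from L→if do we get {if}; from L→G G end we get {do, end, if}; from L→ε we get {ε}. So FIRST(L) = {ε, do, end, if}.
FIRST(A): from A→G we get {ε, do, if}; from A→ε we get {ε}. So FIRST(A) = {ε, do, if}.
FIRST(S): from S→do S if we get {do}; from S→L we get {ε, do, end, if}. So FIRST(S) = {ε, do, end, if}.
FOLLOW(S) includes $ since S is the start symbol.
FOLLOW(S): in S→do S if, S is followed by if with FIRST {if}. Thus FOLLOW(S) = {$, if}.
FOLLOW(L): in S→L, the suffix after L is empty, so FOLLOW(L) ⊇ FOLLOW(S) = {$, if}. Thus FOLLOW(L) = {$, if}.
FOLLOW(G): in L→G G end (occurrence 1), G is followed by G end with FIRST {do, end, if}; in L→G G end (occurrence 2), G is followed by end with FIRST {end}; in G→if G A, G is followed by A with FIRST {ε, do, if}; in G→if G A, the suffix after G is nullable (adds nothing new); in A→G, the suffix after G is empty, so FOLLOW(G) ⊇ FOLLOW(A) = {do, end, if}. Thus FOLLOW(G) = {do, end, if}.
FOLLOW(A): in G→if G A, the suffix after A is empty, so FOLLOW(A) ⊇ FOLLOW(G) = {do, end, if}. Thus FOLLOW(A) = {do, end, if}.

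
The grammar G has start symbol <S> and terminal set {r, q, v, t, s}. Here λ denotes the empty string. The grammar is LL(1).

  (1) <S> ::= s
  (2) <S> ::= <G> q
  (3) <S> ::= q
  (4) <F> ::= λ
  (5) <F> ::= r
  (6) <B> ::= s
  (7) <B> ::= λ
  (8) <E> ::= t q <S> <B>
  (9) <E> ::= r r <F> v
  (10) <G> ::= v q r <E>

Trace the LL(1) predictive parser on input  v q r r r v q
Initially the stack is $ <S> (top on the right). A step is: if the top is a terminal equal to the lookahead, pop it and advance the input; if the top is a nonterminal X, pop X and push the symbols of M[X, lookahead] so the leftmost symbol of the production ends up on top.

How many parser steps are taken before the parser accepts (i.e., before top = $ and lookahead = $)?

      Stack          Input            Action
   1  $ <S>          v q r r r v q $  expand <S> ::= <G> q
   2  $ q <G>        v q r r r v q $  expand <G> ::= v q r <E>
   3  $ q <E> r q v  v q r r r v q $  match v
   4  $ q <E> r q    q r r r v q $    match q
   5  $ q <E> r      r r r v q $      match r
   6  $ q <E>        r r v q $        expand <E> ::= r r <F> v
   7  $ q v <F> r r  r r v q $        match r
   8  $ q v <F> r    r v q $          match r
   9  $ q v <F>      v q $            expand <F> ::= λ
  10  $ q v          v q $            match v
  11  $ q            q $              match q
Accept reached after 11 steps.

11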